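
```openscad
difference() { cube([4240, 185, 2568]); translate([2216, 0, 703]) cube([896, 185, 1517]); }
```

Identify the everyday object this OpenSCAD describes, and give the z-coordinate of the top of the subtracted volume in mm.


A wall with a window opening. The window head height is 2220 mm.

A wall with a rectangular opening subtracted — a window. Sill at z = 703, opening 1517 mm tall, so the head is at 703 + 1517 = 2220 mm.


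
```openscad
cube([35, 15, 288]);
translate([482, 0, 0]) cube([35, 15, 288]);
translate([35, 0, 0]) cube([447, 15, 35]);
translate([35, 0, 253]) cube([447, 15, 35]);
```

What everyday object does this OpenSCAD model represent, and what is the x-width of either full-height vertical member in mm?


A picture frame. The border width is 35 mm.

Four thin pieces enclosing a rectangular opening — a picture frame. The two full-height stiles are 288 mm tall; the top rail sits at z = 253 and is 35 mm tall, so the border above the opening is 288 − 253 = 35 mm, matching the stile x-width.


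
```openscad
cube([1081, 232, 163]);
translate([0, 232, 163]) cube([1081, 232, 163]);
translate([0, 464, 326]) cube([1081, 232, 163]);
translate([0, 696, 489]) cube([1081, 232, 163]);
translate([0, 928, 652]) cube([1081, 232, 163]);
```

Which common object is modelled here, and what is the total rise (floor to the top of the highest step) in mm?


A staircase. The total rise is 815 mm.

5 identical blocks, each offset up and back from the previous — a staircase. Each step is 163 mm tall and there are 5 of them, so the total rise is 5 × 163 = 815 mm.


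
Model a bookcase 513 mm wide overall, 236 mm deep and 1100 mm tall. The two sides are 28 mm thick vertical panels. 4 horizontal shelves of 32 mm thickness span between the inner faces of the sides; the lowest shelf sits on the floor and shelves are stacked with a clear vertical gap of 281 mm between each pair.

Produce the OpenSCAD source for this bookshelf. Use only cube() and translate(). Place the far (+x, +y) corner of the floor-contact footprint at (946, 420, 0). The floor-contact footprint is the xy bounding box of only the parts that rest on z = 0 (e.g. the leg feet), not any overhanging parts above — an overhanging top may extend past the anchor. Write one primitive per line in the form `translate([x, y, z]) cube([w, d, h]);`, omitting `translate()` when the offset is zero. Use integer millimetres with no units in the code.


translate([433, 184, 0]) cube([28, 236, 1100]);
translate([918, 184, 0]) cube([28, 236, 1100]);
translate([461, 184, 0]) cube([457, 236, 32]);
translate([461, 184, 313]) cube([457, 236, 32]);
translate([461, 184, 626]) cube([457, 236, 32]);
translate([461, 184, 939]) cube([457, 236, 32]);


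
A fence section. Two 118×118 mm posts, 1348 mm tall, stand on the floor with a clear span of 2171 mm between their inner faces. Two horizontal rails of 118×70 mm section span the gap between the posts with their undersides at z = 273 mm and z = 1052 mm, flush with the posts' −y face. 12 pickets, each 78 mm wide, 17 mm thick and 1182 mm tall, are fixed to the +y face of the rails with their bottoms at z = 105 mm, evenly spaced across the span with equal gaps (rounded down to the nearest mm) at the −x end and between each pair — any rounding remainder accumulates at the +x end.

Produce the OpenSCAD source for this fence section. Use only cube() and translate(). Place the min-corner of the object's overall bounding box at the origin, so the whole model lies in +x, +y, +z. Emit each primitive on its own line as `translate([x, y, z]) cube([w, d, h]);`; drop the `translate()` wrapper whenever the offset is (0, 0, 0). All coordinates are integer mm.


cube([118, 118, 1348]);
translate([2289, 0, 0]) cube([118, 118, 1348]);
translate([118, 0, 273]) cube([2171, 118, 70]);
translate([118, 0, 1052]) cube([2171, 118, 70]);
translate([213, 118, 105]) cube([78, 17, 1182]);
translate([386, 118, 105]) cube([78, 17, 1182]);
translate([559, 118, 105]) cube([78, 17, 1182]);
translate([732, 118, 105]) cube([78, 17, 1182]);
translate([905, 118, 105]) cube([78, 17, 1182]);
translate([1078, 118, 105]) cube([78, 17, 1182]);
translate([1251, 118, 105]) cube([78, 17, 1182]);
translate([1424, 118, 105]) cube([78, 17, 1182]);
translate([1597, 118, 105]) cube([78, 17, 1182]);
translate([1770, 118, 105]) cube([78, 17, 1182]);
translate([1943, 118, 105]) cube([78, 17, 1182]);
translate([2116, 118, 105]) cube([78, 17, 1182]);


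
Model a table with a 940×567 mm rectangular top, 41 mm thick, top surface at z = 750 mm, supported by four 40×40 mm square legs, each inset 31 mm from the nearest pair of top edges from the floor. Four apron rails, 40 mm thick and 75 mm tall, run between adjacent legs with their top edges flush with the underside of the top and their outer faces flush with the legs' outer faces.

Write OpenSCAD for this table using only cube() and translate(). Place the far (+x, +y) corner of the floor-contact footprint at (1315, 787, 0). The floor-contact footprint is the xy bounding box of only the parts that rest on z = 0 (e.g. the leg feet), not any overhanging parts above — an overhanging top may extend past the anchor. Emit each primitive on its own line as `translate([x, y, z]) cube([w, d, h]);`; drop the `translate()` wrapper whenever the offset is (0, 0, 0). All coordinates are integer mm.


translate([406, 251, 709]) cube([940, 567, 41]);
translate([437, 282, 0]) cube([40, 40, 709]);
translate([1275, 282, 0]) cube([40, 40, 709]);
translate([437, 747, 0]) cube([40, 40, 709]);
translate([1275, 747, 0]) cube([40, 40, 709]);
translate([477, 282, 634]) cube([798, 40, 75]);
translate([477, 747, 634]) cube([798, 40, 75]);
translate([437, 322, 634]) cube([40, 425, 75]);
translate([1275, 322, 634]) cube([40, 425, 75]);


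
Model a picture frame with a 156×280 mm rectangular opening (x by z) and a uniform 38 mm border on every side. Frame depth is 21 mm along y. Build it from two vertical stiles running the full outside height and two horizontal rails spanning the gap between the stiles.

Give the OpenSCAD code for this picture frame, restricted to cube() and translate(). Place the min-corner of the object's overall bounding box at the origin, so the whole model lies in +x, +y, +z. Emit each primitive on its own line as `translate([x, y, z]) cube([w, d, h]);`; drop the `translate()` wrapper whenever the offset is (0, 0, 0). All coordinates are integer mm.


cube([38, 21, 356]);
translate([194, 0, 0]) cube([38, 21, 356]);
translate([38, 0, 0]) cube([156, 21, 38]);
translate([38, 0, 318]) cube([156, 21, 38]);


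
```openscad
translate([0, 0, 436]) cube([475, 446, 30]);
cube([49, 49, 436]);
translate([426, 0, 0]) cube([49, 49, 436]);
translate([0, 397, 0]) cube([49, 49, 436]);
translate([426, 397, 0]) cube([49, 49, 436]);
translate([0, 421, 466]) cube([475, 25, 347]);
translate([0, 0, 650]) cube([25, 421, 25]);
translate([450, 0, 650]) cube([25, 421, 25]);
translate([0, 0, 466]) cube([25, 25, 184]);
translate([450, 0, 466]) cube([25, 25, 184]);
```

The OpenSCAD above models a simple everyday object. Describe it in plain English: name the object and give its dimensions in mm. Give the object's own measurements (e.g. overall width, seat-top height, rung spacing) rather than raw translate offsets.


A chair. The seat is a 475×446×30 mm slab with its top at z = 466 mm, on four 49×49 mm corner legs (flush with the seat edges, standing on z = 0). A flat backrest 25 mm thick, 347 mm tall, spans the full seat width and rises from the seat top along its +y edge, rear face flush with the rear of the seat. Two armrests of 25×25 mm section run along each side from the seat's front edge to the front of the backrest, top faces 209 mm above the seat top and outer faces flush with the seat's x-edges; a 25×25 mm post under the front of each armrest stands on the seat at the front corner.


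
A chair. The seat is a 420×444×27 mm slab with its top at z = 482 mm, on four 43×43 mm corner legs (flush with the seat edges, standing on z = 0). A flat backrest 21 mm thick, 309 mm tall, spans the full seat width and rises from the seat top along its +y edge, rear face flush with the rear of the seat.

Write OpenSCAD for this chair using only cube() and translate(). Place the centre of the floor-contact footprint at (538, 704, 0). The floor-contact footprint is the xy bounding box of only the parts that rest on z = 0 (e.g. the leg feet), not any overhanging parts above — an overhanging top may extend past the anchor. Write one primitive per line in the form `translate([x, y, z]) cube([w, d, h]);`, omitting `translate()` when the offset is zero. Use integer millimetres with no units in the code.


// leg_h = 482 - 27 = 455
translate([328, 482, 455]) cube([420, 444, 27]);
translate([328, 482, 0]) cube([43, 43, 455]);
translate([705, 482, 0]) cube([43, 43, 455]);
translate([328, 883, 0]) cube([43, 43, 455]);
translate([705, 883, 0]) cube([43, 43, 455]);
translate([328, 905, 482]) cube([420, 21, 309]);


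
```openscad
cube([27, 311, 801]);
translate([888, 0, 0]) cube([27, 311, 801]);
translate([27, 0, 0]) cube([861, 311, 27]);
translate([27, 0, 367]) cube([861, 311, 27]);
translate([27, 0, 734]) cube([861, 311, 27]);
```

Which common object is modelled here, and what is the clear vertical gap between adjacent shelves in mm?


A bookshelf. The clear shelf gap is 340 mm.

Two tall side panels with 3 horizontal boards between them — a bookshelf. The first two shelf undersides are at z = 0 and z = 367; with shelf thickness 27, the clear gap is 367 − 0 − 27 = 340 mm.


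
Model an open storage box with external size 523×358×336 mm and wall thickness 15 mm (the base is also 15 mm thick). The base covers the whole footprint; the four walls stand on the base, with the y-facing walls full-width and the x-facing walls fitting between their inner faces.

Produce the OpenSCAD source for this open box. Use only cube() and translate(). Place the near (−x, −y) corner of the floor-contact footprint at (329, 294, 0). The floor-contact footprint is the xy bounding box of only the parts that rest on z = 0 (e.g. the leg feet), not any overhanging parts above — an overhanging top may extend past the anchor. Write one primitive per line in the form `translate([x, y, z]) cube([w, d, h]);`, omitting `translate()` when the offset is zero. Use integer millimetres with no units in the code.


translate([329, 294, 0]) cube([523, 358, 15]);
translate([329, 294, 15]) cube([523, 15, 321]);
translate([329, 637, 15]) cube([523, 15, 321]);
translate([329, 309, 15]) cube([15, 328, 321]);
translate([837, 309, 15]) cube([15, 328, 321]);


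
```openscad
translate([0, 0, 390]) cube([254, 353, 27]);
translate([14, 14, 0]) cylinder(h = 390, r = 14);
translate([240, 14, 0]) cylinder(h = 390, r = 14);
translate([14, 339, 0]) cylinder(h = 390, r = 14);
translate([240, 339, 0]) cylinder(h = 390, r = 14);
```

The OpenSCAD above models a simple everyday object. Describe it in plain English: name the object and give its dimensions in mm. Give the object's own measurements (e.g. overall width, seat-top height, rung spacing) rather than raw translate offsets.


A four-legged stool. The seat is a 254×353×27 mm slab whose top surface is at z = 417 mm; four round legs, each 28 mm in diameter, run from the floor (z = 0) to the underside of the seat, each leg's axis is inset half a diameter from the nearest pair of seat edges (so the leg's bounding box is flush with the corner).


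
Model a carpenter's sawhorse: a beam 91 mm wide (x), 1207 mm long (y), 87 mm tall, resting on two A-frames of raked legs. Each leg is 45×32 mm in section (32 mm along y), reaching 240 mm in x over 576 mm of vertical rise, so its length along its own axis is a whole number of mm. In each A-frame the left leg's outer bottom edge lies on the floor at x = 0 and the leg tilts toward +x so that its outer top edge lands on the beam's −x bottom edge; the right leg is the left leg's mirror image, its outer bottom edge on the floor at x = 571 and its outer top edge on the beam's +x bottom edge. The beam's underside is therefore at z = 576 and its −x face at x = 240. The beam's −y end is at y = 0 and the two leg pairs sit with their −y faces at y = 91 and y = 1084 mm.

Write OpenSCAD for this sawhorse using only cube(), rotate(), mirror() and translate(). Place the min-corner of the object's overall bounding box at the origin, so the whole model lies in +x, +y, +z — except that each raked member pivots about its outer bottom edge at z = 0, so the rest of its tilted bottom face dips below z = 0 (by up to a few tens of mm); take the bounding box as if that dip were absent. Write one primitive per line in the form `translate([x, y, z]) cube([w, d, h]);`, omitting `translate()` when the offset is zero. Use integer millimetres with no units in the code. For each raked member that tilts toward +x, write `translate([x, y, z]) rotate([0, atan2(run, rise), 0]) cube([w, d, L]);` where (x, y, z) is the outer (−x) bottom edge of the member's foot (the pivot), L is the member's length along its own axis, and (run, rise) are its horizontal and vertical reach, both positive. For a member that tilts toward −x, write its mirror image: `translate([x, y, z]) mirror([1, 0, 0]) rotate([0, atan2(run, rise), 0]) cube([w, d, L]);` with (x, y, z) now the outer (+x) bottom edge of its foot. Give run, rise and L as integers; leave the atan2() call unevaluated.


translate([240, 0, 576]) cube([91, 1207, 87]);
translate([0, 91, 0]) rotate([0, atan2(240, 576), 0]) cube([45, 32, 624]);
translate([571, 91, 0]) mirror([1, 0, 0]) rotate([0, atan2(240, 576), 0]) cube([45, 32, 624]);
translate([0, 1084, 0]) rotate([0, atan2(240, 576), 0]) cube([45, 32, 624]);
translate([571, 1084, 0]) mirror([1, 0, 0]) rotate([0, atan2(240, 576), 0]) cube([45, 32, 624]);


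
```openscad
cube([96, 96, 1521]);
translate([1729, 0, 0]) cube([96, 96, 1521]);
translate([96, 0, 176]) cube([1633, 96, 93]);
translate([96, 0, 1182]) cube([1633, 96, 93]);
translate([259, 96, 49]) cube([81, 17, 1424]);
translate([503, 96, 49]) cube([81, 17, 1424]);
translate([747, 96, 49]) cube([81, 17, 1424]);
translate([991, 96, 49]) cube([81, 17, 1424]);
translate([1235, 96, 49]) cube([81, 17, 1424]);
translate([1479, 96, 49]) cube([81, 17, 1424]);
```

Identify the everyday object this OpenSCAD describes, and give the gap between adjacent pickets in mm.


A fence section. The picket gap is 163 mm.

Two posts, two rails, 6 pickets — a fence section. Span 1633 mm holds 6 pickets of 81 mm with 7 equal gaps: ⌊(1633 − 6·81) / 7⌋ = 163 mm.


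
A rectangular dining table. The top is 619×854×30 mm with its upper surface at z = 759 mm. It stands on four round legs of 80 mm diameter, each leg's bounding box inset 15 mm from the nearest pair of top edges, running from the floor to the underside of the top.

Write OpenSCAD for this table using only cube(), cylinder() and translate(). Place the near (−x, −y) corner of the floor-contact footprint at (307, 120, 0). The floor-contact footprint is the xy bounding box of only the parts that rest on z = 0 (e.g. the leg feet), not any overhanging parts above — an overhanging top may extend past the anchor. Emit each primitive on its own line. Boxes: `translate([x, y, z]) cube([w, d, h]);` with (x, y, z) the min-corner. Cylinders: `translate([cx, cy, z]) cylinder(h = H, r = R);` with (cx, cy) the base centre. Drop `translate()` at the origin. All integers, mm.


translate([292, 105, 729]) cube([619, 854, 30]);
translate([347, 160, 0]) cylinder(h = 729, r = 40);
translate([856, 160, 0]) cylinder(h = 729, r = 40);
translate([347, 904, 0]) cylinder(h = 729, r = 40);
translate([856, 904, 0]) cylinder(h = 729, r = 40);


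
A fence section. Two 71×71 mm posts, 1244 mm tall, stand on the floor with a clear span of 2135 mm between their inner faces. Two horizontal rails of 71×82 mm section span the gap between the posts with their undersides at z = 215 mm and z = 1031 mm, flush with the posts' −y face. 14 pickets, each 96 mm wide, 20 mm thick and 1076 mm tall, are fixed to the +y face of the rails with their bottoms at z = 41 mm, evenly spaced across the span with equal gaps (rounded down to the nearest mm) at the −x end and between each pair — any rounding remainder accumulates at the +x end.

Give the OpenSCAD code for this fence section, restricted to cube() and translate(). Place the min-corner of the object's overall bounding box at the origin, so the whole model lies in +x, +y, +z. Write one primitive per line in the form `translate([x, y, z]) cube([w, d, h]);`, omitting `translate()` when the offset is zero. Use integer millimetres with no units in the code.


cube([71, 71, 1244]);
translate([2206, 0, 0]) cube([71, 71, 1244]);
translate([71, 0, 215]) cube([2135, 71, 82]);
translate([71, 0, 1031]) cube([2135, 71, 82]);
translate([123, 71, 41]) cube([96, 20, 1076]);
translate([271, 71, 41]) cube([96, 20, 1076]);
translate([419, 71, 41]) cube([96, 20, 1076]);
translate([567, 71, 41]) cube([96, 20, 1076]);
translate([715, 71, 41]) cube([96, 20, 1076]);
translate([863, 71, 41]) cube([96, 20, 1076]);
translate([1011, 71, 41]) cube([96, 20, 1076]);
translate([1159, 71, 41]) cube([96, 20, 1076]);
translate([1307, 71, 41]) cube([96, 20, 1076]);
translate([1455, 71, 41]) cube([96, 20, 1076]);
translate([1603, 71, 41]) cube([96, 20, 1076]);
translate([1751, 71, 41]) cube([96, 20, 1076]);
translate([1899, 71, 41]) cube([96, 20, 1076]);
translate([2047, 71, 41]) cube([96, 20, 1076]);


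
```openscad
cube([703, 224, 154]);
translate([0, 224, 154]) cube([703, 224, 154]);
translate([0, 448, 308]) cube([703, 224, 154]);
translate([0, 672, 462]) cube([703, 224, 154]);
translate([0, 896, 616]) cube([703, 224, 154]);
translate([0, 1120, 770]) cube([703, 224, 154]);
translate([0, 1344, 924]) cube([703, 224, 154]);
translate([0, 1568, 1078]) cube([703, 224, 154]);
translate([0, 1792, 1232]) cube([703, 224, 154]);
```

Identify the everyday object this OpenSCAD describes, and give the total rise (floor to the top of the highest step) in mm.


A staircase. The total rise is 1386 mm.

9 identical blocks, each offset up and back from the previous — a staircase. Each step is 154 mm tall and there are 9 of them, so the total rise is 9 × 154 = 1386 mm.


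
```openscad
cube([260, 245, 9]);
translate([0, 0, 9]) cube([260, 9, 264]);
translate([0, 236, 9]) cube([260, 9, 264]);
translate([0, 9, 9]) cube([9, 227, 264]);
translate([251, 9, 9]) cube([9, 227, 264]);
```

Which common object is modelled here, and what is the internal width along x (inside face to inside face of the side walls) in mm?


An open box. The internal width is 242 mm.

A 260×245 base slab with four walls standing on it — an open box. The base is 260 mm wide and the walls are 9 mm thick, so the internal width is 260 − 2 × 9 = 242 mm.


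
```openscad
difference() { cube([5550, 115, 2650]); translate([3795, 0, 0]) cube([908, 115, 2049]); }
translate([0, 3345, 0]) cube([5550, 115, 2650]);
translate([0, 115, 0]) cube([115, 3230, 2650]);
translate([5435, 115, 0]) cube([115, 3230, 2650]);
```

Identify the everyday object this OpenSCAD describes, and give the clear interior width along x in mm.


A single room. The interior width is 5320 mm.

Four walls enclosing a rectangle with a door in the front wall — a room. Outside width 5550 minus two 115 mm walls gives 5320 mm.


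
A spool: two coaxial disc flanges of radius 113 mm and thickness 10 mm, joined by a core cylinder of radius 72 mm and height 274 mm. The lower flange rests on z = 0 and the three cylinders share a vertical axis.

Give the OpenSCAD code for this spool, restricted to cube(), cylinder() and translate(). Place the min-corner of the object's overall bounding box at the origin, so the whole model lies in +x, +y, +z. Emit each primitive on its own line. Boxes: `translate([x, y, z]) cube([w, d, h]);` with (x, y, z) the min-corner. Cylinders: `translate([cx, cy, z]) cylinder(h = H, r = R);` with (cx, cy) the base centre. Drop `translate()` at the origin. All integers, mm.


translate([113, 113, 0]) cylinder(h = 10, r = 113);
translate([113, 113, 10]) cylinder(h = 274, r = 72);
translate([113, 113, 284]) cylinder(h = 10, r = 113);


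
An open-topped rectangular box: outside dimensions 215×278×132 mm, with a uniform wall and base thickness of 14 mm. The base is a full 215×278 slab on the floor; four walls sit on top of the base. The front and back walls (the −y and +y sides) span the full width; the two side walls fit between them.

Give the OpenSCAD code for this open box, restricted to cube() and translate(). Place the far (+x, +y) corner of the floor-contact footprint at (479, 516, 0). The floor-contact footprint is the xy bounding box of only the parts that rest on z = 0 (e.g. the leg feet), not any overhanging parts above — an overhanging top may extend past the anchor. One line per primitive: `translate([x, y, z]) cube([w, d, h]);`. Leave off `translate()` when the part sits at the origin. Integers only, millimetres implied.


translate([264, 238, 0]) cube([215, 278, 14]);
translate([264, 238, 14]) cube([215, 14, 118]);
translate([264, 502, 14]) cube([215, 14, 118]);
translate([264, 252, 14]) cube([14, 250, 118]);
translate([465, 252, 14]) cube([14, 250, 118]);


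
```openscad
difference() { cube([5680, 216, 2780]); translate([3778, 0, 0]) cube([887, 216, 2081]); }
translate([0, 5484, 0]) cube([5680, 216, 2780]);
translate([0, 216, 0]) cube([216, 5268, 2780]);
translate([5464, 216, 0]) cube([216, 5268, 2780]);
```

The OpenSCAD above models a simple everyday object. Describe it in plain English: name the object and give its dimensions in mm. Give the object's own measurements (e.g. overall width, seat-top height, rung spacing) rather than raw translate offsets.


A single room: four walls, each 2780 mm tall and 216 mm thick, enclosing an outside footprint 5680×5700 mm (x × y), no floor or roof. The front and back walls (−y and +y sides) run the full x-width; the side walls fit between their inner faces. A door opening 887 mm wide and 2081 mm tall is cut through the front wall from the floor up, its −x edge 3778 mm from the wall's −x end.


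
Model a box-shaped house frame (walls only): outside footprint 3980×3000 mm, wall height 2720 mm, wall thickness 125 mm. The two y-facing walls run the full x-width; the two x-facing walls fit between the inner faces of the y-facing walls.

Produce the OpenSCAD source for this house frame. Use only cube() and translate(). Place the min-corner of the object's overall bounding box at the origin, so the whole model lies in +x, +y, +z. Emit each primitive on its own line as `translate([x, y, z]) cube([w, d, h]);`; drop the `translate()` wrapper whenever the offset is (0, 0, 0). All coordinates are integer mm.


cube([3980, 125, 2720]);
translate([0, 2875, 0]) cube([3980, 125, 2720]);
translate([0, 125, 0]) cube([125, 2750, 2720]);
translate([3855, 125, 0]) cube([125, 2750, 2720]);


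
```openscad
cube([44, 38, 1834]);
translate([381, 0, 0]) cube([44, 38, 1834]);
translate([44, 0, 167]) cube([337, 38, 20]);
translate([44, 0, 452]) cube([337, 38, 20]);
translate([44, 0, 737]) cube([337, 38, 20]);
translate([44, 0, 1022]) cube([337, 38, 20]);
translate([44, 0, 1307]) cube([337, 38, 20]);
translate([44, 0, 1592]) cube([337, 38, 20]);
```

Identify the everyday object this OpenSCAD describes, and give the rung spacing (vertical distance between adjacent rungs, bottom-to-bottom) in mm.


A ladder. The rung spacing is 285 mm.

Two tall 44×38 posts with 6 short bars between them — a ladder. Adjacent rungs sit at z = 167 and z = 452, so the spacing is 452 − 167 = 285 mm.


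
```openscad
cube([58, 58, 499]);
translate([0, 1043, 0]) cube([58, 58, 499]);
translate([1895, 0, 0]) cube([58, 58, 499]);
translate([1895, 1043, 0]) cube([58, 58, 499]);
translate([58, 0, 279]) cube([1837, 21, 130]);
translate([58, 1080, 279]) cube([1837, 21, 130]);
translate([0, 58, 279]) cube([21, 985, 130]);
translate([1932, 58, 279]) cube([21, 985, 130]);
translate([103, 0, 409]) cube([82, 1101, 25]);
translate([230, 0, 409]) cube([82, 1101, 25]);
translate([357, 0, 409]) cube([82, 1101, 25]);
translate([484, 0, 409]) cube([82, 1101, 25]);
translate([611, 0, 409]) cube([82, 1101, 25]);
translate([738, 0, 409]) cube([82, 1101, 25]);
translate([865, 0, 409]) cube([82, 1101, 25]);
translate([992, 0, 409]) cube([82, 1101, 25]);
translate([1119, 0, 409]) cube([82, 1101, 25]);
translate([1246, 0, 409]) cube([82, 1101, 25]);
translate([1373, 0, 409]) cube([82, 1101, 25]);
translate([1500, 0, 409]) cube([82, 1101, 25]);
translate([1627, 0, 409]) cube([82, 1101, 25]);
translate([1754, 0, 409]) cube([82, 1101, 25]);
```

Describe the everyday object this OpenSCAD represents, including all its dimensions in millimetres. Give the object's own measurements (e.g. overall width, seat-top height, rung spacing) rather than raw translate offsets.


A bed frame 1953 mm long (x) by 1101 mm wide (y). Four 58×58 mm corner posts, 499 mm tall, at the corners of the footprint. Four rails of 21 mm thickness and 130 mm height run between adjacent posts with their undersides at z = 279 mm, their outer faces flush with the outside of the frame (the two x-running rails run between the posts' inner faces; the two y-running rails run between the posts' inner faces). 14 slats, each 82 mm wide (x) and 25 mm thick, lie across the top of the two x-running rails, running the full 1101 mm width of the frame in y; along x they sit between the end posts with a 45 mm gap after the −x posts and between neighbouring slats, leaving 59 mm before the +x posts.


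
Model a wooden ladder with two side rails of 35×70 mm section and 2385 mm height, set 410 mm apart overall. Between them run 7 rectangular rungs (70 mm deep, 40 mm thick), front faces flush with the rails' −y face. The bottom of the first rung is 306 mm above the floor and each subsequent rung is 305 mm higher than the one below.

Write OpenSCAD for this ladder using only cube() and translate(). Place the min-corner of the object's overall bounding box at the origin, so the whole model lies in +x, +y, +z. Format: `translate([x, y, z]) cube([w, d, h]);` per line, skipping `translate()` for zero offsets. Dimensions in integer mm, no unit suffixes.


cube([35, 70, 2385]);
translate([375, 0, 0]) cube([35, 70, 2385]);
translate([35, 0, 306]) cube([340, 70, 40]);
translate([35, 0, 611]) cube([340, 70, 40]);
translate([35, 0, 916]) cube([340, 70, 40]);
translate([35, 0, 1221]) cube([340, 70, 40]);
translate([35, 0, 1526]) cube([340, 70, 40]);
translate([35, 0, 1831]) cube([340, 70, 40]);
translate([35, 0, 2136]) cube([340, 70, 40]);


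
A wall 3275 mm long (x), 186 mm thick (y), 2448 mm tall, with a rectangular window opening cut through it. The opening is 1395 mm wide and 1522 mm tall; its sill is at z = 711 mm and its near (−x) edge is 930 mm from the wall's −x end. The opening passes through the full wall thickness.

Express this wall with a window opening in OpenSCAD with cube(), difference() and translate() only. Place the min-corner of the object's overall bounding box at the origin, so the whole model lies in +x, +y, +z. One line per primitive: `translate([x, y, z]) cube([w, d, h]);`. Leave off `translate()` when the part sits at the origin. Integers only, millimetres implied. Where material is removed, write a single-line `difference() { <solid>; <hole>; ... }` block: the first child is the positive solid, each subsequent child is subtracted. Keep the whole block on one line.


difference() { cube([3275, 186, 2448]); translate([930, 0, 711]) cube([1395, 186, 1522]); }


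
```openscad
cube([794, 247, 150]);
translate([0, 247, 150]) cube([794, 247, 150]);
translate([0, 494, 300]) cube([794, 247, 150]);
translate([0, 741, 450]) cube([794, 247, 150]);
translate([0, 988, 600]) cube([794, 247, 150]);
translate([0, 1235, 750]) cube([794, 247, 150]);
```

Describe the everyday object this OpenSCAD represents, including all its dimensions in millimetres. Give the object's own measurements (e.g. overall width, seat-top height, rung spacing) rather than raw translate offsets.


A straight staircase of 6 solid steps. Each step is 794 mm wide (x), 247 mm deep (y, the going) and 150 mm tall (the rise). The first step rests on the floor; each subsequent step sits one going further in +y and one rise higher in +z, directly behind and above the previous step with no overlap.


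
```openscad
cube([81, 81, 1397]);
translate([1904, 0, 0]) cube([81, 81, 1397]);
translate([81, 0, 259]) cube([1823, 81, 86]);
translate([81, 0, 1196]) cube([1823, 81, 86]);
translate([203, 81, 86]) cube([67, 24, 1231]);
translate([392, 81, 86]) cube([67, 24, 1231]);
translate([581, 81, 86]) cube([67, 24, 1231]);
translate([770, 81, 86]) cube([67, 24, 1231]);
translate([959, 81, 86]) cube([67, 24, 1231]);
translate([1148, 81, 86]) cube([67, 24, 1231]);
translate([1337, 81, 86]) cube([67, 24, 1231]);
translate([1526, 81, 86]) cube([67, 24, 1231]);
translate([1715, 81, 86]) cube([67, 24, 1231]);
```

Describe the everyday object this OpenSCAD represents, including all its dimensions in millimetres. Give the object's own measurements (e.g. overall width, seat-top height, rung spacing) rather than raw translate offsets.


A fence section. Two 81×81 mm posts, 1397 mm tall, stand on the floor with a clear span of 1823 mm between their inner faces. Two horizontal rails of 81×86 mm section span the gap between the posts with their undersides at z = 259 mm and z = 1196 mm, flush with the posts' −y face. 9 pickets, each 67 mm wide, 24 mm thick and 1231 mm tall, are fixed to the +y face of the rails with their bottoms at z = 86 mm, spaced across the span with a 122 mm gap after the −x post and between neighbouring pickets and before the +x post.


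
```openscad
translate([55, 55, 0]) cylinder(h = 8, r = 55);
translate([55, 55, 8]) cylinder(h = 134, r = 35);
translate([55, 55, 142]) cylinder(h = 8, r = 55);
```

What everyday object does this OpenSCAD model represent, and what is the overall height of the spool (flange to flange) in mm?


A spool. The overall height is 150 mm.

Three coaxial cylinders, large–small–large — a spool. Two 8 mm flanges and a 134 mm core give 8 + 134 + 8 = 150 mm.


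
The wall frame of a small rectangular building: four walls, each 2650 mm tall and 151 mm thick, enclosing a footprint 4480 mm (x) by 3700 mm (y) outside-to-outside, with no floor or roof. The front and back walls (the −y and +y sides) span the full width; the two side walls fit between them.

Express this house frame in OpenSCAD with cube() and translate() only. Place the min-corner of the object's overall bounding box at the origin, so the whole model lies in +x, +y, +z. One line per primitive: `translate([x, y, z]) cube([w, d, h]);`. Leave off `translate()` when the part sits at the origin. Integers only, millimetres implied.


cube([4480, 151, 2650]);
translate([0, 3549, 0]) cube([4480, 151, 2650]);
translate([0, 151, 0]) cube([151, 3398, 2650]);
translate([4329, 151, 0]) cube([151, 3398, 2650]);


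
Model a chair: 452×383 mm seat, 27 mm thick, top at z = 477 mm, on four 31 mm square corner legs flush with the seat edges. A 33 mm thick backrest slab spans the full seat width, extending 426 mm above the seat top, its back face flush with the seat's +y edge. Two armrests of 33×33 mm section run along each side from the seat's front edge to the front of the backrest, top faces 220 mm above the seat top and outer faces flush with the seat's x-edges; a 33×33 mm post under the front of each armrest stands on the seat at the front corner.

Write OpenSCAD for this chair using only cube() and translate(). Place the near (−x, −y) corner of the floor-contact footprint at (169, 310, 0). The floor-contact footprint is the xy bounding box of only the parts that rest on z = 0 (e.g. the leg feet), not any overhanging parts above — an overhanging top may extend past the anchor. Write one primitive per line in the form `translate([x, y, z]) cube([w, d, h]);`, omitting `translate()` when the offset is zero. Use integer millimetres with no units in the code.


translate([169, 310, 450]) cube([452, 383, 27]);
translate([169, 310, 0]) cube([31, 31, 450]);
translate([590, 310, 0]) cube([31, 31, 450]);
translate([169, 662, 0]) cube([31, 31, 450]);
translate([590, 662, 0]) cube([31, 31, 450]);
translate([169, 660, 477]) cube([452, 33, 426]);
translate([169, 310, 664]) cube([33, 350, 33]);
translate([588, 310, 664]) cube([33, 350, 33]);
translate([169, 310, 477]) cube([33, 33, 187]);
translate([588, 310, 477]) cube([33, 33, 187]);


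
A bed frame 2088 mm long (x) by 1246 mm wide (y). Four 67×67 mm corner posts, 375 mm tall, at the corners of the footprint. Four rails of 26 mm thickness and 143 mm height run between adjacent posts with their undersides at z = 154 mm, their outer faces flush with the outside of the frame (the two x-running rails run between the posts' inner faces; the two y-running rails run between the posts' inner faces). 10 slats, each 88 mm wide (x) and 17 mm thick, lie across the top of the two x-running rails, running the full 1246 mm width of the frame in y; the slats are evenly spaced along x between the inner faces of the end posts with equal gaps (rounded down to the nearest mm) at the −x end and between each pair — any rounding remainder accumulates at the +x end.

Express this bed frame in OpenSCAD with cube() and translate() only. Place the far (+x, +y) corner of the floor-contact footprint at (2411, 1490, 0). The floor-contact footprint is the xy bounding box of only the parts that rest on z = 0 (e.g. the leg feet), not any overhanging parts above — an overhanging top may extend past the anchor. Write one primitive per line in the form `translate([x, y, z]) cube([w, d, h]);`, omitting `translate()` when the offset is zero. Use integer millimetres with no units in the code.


translate([323, 244, 0]) cube([67, 67, 375]);
translate([323, 1423, 0]) cube([67, 67, 375]);
translate([2344, 244, 0]) cube([67, 67, 375]);
translate([2344, 1423, 0]) cube([67, 67, 375]);
translate([390, 244, 154]) cube([1954, 26, 143]);
translate([390, 1464, 154]) cube([1954, 26, 143]);
translate([323, 311, 154]) cube([26, 1112, 143]);
translate([2385, 311, 154]) cube([26, 1112, 143]);
translate([487, 244, 297]) cube([88, 1246, 17]);
translate([672, 244, 297]) cube([88, 1246, 17]);
translate([857, 244, 297]) cube([88, 1246, 17]);
translate([1042, 244, 297]) cube([88, 1246, 17]);
translate([1227, 244, 297]) cube([88, 1246, 17]);
translate([1412, 244, 297]) cube([88, 1246, 17]);
translate([1597, 244, 297]) cube([88, 1246, 17]);
translate([1782, 244, 297]) cube([88, 1246, 17]);
translate([1967, 244, 297]) cube([88, 1246, 17]);
translate([2152, 244, 297]) cube([88, 1246, 17]);


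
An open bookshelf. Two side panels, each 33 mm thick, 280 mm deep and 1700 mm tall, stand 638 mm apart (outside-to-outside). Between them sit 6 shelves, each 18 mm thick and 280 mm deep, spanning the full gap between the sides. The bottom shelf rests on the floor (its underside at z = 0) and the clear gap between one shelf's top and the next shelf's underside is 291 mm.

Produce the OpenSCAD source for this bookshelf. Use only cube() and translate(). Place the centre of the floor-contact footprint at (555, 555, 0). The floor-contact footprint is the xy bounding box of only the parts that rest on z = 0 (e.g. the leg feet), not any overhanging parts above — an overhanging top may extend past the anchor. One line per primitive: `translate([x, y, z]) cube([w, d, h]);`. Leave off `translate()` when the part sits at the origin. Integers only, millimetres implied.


translate([236, 415, 0]) cube([33, 280, 1700]);
translate([841, 415, 0]) cube([33, 280, 1700]);
translate([269, 415, 0]) cube([572, 280, 18]);
translate([269, 415, 309]) cube([572, 280, 18]);
translate([269, 415, 618]) cube([572, 280, 18]);
translate([269, 415, 927]) cube([572, 280, 18]);
translate([269, 415, 1236]) cube([572, 280, 18]);
translate([269, 415, 1545]) cube([572, 280, 18]);


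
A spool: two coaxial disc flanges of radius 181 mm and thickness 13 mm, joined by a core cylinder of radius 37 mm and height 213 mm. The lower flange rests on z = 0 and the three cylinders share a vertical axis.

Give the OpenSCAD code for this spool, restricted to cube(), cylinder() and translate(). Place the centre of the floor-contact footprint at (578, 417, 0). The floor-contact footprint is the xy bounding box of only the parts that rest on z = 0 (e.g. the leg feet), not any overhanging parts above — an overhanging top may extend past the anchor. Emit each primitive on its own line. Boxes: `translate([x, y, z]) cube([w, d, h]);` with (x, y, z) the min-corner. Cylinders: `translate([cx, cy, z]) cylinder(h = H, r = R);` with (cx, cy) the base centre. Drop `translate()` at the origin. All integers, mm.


translate([578, 417, 0]) cylinder(h = 13, r = 181);
translate([578, 417, 13]) cylinder(h = 213, r = 37);
translate([578, 417, 226]) cylinder(h = 13, r = 181);


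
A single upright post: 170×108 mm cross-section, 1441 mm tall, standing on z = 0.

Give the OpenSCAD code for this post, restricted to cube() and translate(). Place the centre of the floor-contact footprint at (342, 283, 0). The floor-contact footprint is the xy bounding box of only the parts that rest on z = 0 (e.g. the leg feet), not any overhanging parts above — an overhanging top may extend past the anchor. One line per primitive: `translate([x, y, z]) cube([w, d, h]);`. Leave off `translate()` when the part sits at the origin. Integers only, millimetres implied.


translate([257, 229, 0]) cube([170, 108, 1441]);


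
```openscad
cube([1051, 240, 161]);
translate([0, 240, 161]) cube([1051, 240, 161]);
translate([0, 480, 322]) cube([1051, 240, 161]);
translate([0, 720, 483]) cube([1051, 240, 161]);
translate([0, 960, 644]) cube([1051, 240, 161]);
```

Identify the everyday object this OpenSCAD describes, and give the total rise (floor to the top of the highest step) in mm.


A staircase. The total rise is 805 mm.

5 identical blocks, each offset up and back from the previous — a staircase. Each step is 161 mm tall and there are 5 of them, so the total rise is 5 × 161 = 805 mm.


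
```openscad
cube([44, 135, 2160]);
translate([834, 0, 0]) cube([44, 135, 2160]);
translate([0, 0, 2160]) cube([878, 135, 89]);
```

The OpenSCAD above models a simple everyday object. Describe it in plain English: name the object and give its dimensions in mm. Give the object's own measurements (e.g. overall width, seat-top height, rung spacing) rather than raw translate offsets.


A door frame. The clear opening is 790 mm wide and 2160 mm high. Two 44 mm wide jambs, 135 mm deep, stand either side of the opening from the floor to the top of the opening. A 89 mm thick head sits across the top of both jambs, spanning the full outside width of the frame.


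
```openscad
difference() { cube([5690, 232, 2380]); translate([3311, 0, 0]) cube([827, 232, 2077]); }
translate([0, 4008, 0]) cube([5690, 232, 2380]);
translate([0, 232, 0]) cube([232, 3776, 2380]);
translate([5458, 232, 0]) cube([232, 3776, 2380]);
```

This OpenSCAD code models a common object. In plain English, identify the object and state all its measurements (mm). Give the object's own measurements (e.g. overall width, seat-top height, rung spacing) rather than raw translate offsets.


A single room: four walls, each 2380 mm tall and 232 mm thick, enclosing an outside footprint 5690×4240 mm (x × y), no floor or roof. The front and back walls (−y and +y sides) run the full x-width; the side walls fit between their inner faces. A door opening 827 mm wide and 2077 mm tall is cut through the front wall from the floor up, its −x edge 3311 mm from the wall's −x end.


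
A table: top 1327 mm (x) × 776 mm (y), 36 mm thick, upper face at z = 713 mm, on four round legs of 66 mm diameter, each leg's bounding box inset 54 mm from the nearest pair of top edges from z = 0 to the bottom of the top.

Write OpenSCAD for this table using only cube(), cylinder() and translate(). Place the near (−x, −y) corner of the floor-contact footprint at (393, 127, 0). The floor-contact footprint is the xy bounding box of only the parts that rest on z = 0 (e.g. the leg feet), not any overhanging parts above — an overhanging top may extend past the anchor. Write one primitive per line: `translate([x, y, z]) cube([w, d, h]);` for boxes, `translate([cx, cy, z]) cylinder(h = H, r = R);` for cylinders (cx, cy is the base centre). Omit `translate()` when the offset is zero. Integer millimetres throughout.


translate([339, 73, 677]) cube([1327, 776, 36]);
translate([426, 160, 0]) cylinder(h = 677, r = 33);
translate([1579, 160, 0]) cylinder(h = 677, r = 33);
translate([426, 762, 0]) cylinder(h = 677, r = 33);
translate([1579, 762, 0]) cylinder(h = 677, r = 33);
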